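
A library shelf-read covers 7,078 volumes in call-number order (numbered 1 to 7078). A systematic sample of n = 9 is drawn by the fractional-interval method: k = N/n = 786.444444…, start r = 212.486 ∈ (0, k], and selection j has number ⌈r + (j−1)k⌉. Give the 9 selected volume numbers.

j=1: r + 0k = 212.486 → ⌈·⌉ = 213
j=2: r + 1k = 998.930444… → ⌈·⌉ = 999
j=3: r + 2k = 1785.374888… → ⌈·⌉ = 1786
j=4: r + 3k = 2571.819333… → ⌈·⌉ = 2572
j=5: r + 4k = 3358.263777… → ⌈·⌉ = 3359
j=6: r + 5k = 4144.708222… → ⌈·⌉ = 4145
j=7: r + 6k = 4931.152666… → ⌈·⌉ = 4932
j=8: r + 7k = 5717.597111… → ⌈·⌉ = 5718
j=9: r + 8k = 6504.041555… → ⌈·⌉ = 6505

213, 999, 1786, 2572, 3359, 4145, 4932, 5718, 6505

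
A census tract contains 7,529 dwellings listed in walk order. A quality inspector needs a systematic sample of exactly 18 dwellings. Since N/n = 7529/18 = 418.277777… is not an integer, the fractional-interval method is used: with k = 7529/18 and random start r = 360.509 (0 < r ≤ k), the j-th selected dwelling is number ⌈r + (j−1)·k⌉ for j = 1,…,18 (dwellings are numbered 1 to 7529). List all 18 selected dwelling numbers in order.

361, 779, 1198, 1616, 2034, 2452, 2871, 3289, 3707, 4126, 4544, 4962, 5380, 5799, 6217, 6635, 7053, 7472

j=1: r + 0k = 360.509 → ⌈·⌉ = 361
j=2: r + 1k = 778.786777… → ⌈·⌉ = 779
j=3: r + 2k = 1197.064555… → ⌈·⌉ = 1198
j=4: r + 3k = 1615.342333… → ⌈·⌉ = 1616
j=5: r + 4k = 2033.620111… → ⌈·⌉ = 2034
j=6: r + 5k = 2451.897888… → ⌈·⌉ = 2452
j=7: r + 6k = 2870.175666… → ⌈·⌉ = 2871
j=8: r + 7k = 3288.453444… → ⌈·⌉ = 3289
j=9: r + 8k = 3706.731222… → ⌈·⌉ = 3707
j=10: r + 9k = 4125.009 → ⌈·⌉ = 4126
j=11: r + 10k = 4543.286777… → ⌈·⌉ = 4544
j=12: r + 11k = 4961.564555… → ⌈·⌉ = 4962
j=13: r + 12k = 5379.842333… → ⌈·⌉ = 5380
j=14: r + 13k = 5798.120111… → ⌈·⌉ = 5799
j=15: r + 14k = 6216.397888… → ⌈·⌉ = 6217
j=16: r + 15k = 6634.675666… → ⌈·⌉ = 6635
j=17: r + 16k = 7052.953444… → ⌈·⌉ = 7053
j=18: r + 17k = 7471.231222… → ⌈·⌉ = 7472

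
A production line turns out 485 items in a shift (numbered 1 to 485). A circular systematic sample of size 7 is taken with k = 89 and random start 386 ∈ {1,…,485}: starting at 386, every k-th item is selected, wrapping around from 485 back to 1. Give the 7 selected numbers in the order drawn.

386, 475, 79, 168, 257, 346, 435

Selection 1: 386
Selection 2: 386 + 89 = 475
Selection 3: 475 + 89 = 564 → 564 − 485 = 79
Selection 4: 79 + 89 = 168
Selection 5: 168 + 89 = 257
Selection 6: 257 + 89 = 346
Selection 7: 346 + 89 = 435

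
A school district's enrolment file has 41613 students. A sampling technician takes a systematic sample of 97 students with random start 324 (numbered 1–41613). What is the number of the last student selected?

k = 41613/97 = 429
97th selection = r + (97−1)·k = 324 + 96×429 = 324 + 41184 = 41508

41508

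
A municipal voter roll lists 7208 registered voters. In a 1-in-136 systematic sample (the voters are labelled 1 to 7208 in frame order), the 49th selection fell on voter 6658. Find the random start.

130

k = 136
r = 6658 − (49−1)×136 = 6658 − 6528 = 130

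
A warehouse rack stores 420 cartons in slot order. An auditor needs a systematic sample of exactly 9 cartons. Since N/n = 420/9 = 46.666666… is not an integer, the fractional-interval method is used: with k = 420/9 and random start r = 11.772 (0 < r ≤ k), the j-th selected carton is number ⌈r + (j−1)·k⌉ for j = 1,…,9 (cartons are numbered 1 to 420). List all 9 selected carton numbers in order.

j=1: r + 0k = 11.772 → ⌈·⌉ = 12
j=2: r + 1k = 58.438666… → ⌈·⌉ = 59
j=3: r + 2k = 105.105333… → ⌈·⌉ = 106
j=4: r + 3k = 151.772 → ⌈·⌉ = 152
j=5: r + 4k = 198.438666… → ⌈·⌉ = 199
j=6: r + 5k = 245.105333… → ⌈·⌉ = 246
j=7: r + 6k = 291.772 → ⌈·⌉ = 292
j=8: r + 7k = 338.438666… → ⌈·⌉ = 339
j=9: r + 8k = 385.105333… → ⌈·⌉ = 386

12, 59, 106, 152, 199, 246, 292, 339, 386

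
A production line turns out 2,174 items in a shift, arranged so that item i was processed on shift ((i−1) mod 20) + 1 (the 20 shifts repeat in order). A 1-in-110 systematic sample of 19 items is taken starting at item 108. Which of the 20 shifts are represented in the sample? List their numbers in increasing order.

8, 18

Consecutive selections differ by k = 110, so their shift numbers differ by 110 mod 20 = 10.
gcd(110, 20) = 10, so the sample visits 20/10 = 2 distinct residues mod 20.
Start 108 is shift 8; the shifts hit are 8, 18.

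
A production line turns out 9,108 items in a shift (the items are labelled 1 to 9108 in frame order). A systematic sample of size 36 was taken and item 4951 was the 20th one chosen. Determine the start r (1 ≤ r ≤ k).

144

k = 9108/36 = 253
r = 4951 − (20−1)×253 = 4951 − 4807 = 144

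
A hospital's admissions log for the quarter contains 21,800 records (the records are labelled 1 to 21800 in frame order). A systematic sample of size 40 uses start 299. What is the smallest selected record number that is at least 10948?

k = 21800/40 = 545
Steps past start: ⌈(10948 − 299)/545⌉ = ⌈10649/545⌉ = 20
Selected record: 299 + 20×545 = 11199

11199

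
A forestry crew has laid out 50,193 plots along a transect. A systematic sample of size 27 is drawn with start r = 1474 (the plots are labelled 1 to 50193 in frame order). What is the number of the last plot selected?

k = 50193/27 = 1859
27th selection = r + (27−1)·k = 1474 + 26×1859 = 1474 + 48334 = 49808

49808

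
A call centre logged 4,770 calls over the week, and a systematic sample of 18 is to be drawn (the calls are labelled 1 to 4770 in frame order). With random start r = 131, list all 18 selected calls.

131, 396, 661, 926, 1191, 1456, 1721, 1986, 2251, 2516, 2781, 3046, 3311, 3576, 3841, 4106, 4371, 4636

k = N/n = 4770/18 = 265
call 1: 131
call 2: 131 + 265 = 396
call 3: 396 + 265 = 661
call 4: 661 + 265 = 926
call 5: 926 + 265 = 1191
call 6: 1191 + 265 = 1456
call 7: 1456 + 265 = 1721
call 8: 1721 + 265 = 1986
call 9: 1986 + 265 = 2251
call 10: 2251 + 265 = 2516
call 11: 2516 + 265 = 2781
call 12: 2781 + 265 = 3046
call 13: 3046 + 265 = 3311
call 14: 3311 + 265 = 3576
call 15: 3576 + 265 = 3841
call 16: 3841 + 265 = 4106
call 17: 4106 + 265 = 4371
call 18: 4371 + 265 = 4636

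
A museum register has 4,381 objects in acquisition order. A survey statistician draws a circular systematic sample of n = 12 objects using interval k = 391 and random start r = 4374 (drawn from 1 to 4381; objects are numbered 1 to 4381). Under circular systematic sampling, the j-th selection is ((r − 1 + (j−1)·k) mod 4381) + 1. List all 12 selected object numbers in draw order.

Selection 1: 4374
Selection 2: 4374 + 391 = 4765 → 4765 − 4381 = 384
Selection 3: 384 + 391 = 775
Selection 4: 775 + 391 = 1166
Selection 5: 1166 + 391 = 1557
Selection 6: 1557 + 391 = 1948
Selection 7: 1948 + 391 = 2339
Selection 8: 2339 + 391 = 2730
Selection 9: 2730 + 391 = 3121
Selection 10: 3121 + 391 = 3512
Selection 11: 3512 + 391 = 3903
Selection 12: 3903 + 391 = 4294

4374, 384, 775, 1166, 1557, 1948, 2339, 2730, 3121, 3512, 3903, 4294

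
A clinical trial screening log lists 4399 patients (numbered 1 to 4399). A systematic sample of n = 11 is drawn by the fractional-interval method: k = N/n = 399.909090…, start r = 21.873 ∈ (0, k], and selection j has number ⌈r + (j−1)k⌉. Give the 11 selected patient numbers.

j=1: r + 0k = 21.873 → ⌈·⌉ = 22
j=2: r + 1k = 421.782090… → ⌈·⌉ = 422
j=3: r + 2k = 821.691181… → ⌈·⌉ = 822
j=4: r + 3k = 1221.600272… → ⌈·⌉ = 1222
j=5: r + 4k = 1621.509363… → ⌈·⌉ = 1622
j=6: r + 5k = 2021.418454… → ⌈·⌉ = 2022
j=7: r + 6k = 2421.327545… → ⌈·⌉ = 2422
j=8: r + 7k = 2821.236636… → ⌈·⌉ = 2822
j=9: r + 8k = 3221.145727… → ⌈·⌉ = 3222
j=10: r + 9k = 3621.054818… → ⌈·⌉ = 3622
j=11: r + 10k = 4020.963909… → ⌈·⌉ = 4021

22, 422, 822, 1222, 1622, 2022, 2422, 2822, 3222, 3622, 4021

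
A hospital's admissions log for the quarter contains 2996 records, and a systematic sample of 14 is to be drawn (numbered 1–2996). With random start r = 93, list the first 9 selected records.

k = N/n = 2996/14 = 214
record 1: 93
record 2: 93 + 214 = 307
record 3: 307 + 214 = 521
record 4: 521 + 214 = 735
record 5: 735 + 214 = 949
record 6: 949 + 214 = 1163
record 7: 1163 + 214 = 1377
record 8: 1377 + 214 = 1591
record 9: 1591 + 214 = 1805

93, 307, 521, 735, 949, 1163, 1377, 1591, 1805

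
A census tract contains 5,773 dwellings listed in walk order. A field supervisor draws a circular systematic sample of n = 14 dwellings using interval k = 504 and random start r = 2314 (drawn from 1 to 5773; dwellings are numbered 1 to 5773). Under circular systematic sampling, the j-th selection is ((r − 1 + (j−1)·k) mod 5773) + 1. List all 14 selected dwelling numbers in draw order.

2314, 2818, 3322, 3826, 4330, 4834, 5338, 69, 573, 1077, 1581, 2085, 2589, 3093

Selection 1: 2314
Selection 2: 2314 + 504 = 2818
Selection 3: 2818 + 504 = 3322
Selection 4: 3322 + 504 = 3826
Selection 5: 3826 + 504 = 4330
Selection 6: 4330 + 504 = 4834
Selection 7: 4834 + 504 = 5338
Selection 8: 5338 + 504 = 5842 → 5842 − 5773 = 69
Selection 9: 69 + 504 = 573
Selection 10: 573 + 504 = 1077
Selection 11: 1077 + 504 = 1581
Selection 12: 1581 + 504 = 2085
Selection 13: 2085 + 504 = 2589
Selection 14: 2589 + 504 = 3093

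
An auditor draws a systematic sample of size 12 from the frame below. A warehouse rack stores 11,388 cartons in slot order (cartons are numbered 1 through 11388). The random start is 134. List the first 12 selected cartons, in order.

134, 1083, 2032, 2981, 3930, 4879, 5828, 6777, 7726, 8675, 9624, 10573

k = N/n = 11388/12 = 949
carton 1: 134
carton 2: 134 + 949 = 1083
carton 3: 1083 + 949 = 2032
carton 4: 2032 + 949 = 2981
carton 5: 2981 + 949 = 3930
carton 6: 3930 + 949 = 4879
carton 7: 4879 + 949 = 5828
carton 8: 5828 + 949 = 6777
carton 9: 6777 + 949 = 7726
carton 10: 7726 + 949 = 8675
carton 11: 8675 + 949 = 9624
carton 12: 9624 + 949 = 10573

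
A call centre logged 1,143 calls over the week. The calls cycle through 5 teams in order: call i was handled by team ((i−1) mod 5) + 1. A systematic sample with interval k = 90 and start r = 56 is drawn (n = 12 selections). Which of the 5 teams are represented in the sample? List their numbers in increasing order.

Consecutive selections differ by k = 90, so their team numbers differ by 90 mod 5 = 0.
gcd(90, 5) = 5, so the sample visits 5/5 = 1 distinct residues mod 5.
Start 56 is team 1; the teams hit are 1.

1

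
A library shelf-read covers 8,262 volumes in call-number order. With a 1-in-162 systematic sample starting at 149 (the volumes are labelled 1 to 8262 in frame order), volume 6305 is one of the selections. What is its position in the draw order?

39

k = 162
position = (6305 − 149)/162 + 1 = 6156/162 + 1 = 38 + 1 = 39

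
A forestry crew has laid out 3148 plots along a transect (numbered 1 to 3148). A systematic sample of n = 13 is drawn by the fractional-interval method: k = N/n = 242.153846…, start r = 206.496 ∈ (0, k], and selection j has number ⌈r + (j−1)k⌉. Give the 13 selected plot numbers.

j=1: r + 0k = 206.496 → ⌈·⌉ = 207
j=2: r + 1k = 448.649846… → ⌈·⌉ = 449
j=3: r + 2k = 690.803692… → ⌈·⌉ = 691
j=4: r + 3k = 932.957538… → ⌈·⌉ = 933
j=5: r + 4k = 1175.111384… → ⌈·⌉ = 1176
j=6: r + 5k = 1417.265230… → ⌈·⌉ = 1418
j=7: r + 6k = 1659.419076… → ⌈·⌉ = 1660
j=8: r + 7k = 1901.572923… → ⌈·⌉ = 1902
j=9: r + 8k = 2143.726769… → ⌈·⌉ = 2144
j=10: r + 9k = 2385.880615… → ⌈·⌉ = 2386
j=11: r + 10k = 2628.034461… → ⌈·⌉ = 2629
j=12: r + 11k = 2870.188307… → ⌈·⌉ = 2871
j=13: r + 12k = 3112.342153… → ⌈·⌉ = 3113

207, 449, 691, 933, 1176, 1418, 1660, 1902, 2144, 2386, 2629, 2871, 3113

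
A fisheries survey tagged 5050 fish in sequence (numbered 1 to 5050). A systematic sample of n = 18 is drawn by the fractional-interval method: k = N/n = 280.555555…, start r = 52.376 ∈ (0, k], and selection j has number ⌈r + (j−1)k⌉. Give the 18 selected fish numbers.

j=1: r + 0k = 52.376 → ⌈·⌉ = 53
j=2: r + 1k = 332.931555… → ⌈·⌉ = 333
j=3: r + 2k = 613.487111… → ⌈·⌉ = 614
j=4: r + 3k = 894.042666… → ⌈·⌉ = 895
j=5: r + 4k = 1174.598222… → ⌈·⌉ = 1175
j=6: r + 5k = 1455.153777… → ⌈·⌉ = 1456
j=7: r + 6k = 1735.709333… → ⌈·⌉ = 1736
j=8: r + 7k = 2016.264888… → ⌈·⌉ = 2017
j=9: r + 8k = 2296.820444… → ⌈·⌉ = 2297
j=10: r + 9k = 2577.376 → ⌈·⌉ = 2578
j=11: r + 10k = 2857.931555… → ⌈·⌉ = 2858
j=12: r + 11k = 3138.487111… → ⌈·⌉ = 3139
j=13: r + 12k = 3419.042666… → ⌈·⌉ = 3420
j=14: r + 13k = 3699.598222… → ⌈·⌉ = 3700
j=15: r + 14k = 3980.153777… → ⌈·⌉ = 3981
j=16: r + 15k = 4260.709333… → ⌈·⌉ = 4261
j=17: r + 16k = 4541.264888… → ⌈·⌉ = 4542
j=18: r + 17k = 4821.820444… → ⌈·⌉ = 4822

53, 333, 614, 895, 1175, 1456, 1736, 2017, 2297, 2578, 2858, 3139, 3420, 3700, 3981, 4261, 4542, 4822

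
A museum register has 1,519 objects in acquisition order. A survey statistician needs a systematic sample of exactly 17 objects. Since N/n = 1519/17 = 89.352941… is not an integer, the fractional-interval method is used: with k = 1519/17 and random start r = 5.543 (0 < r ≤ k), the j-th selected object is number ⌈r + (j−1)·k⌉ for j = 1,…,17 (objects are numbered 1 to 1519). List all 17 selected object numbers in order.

6, 95, 185, 274, 363, 453, 542, 632, 721, 810, 900, 989, 1078, 1168, 1257, 1346, 1436

j=1: r + 0k = 5.543 → ⌈·⌉ = 6
j=2: r + 1k = 94.895941… → ⌈·⌉ = 95
j=3: r + 2k = 184.248882… → ⌈·⌉ = 185
j=4: r + 3k = 273.601823… → ⌈·⌉ = 274
j=5: r + 4k = 362.954764… → ⌈·⌉ = 363
j=6: r + 5k = 452.307705… → ⌈·⌉ = 453
j=7: r + 6k = 541.660647… → ⌈·⌉ = 542
j=8: r + 7k = 631.013588… → ⌈·⌉ = 632
j=9: r + 8k = 720.366529… → ⌈·⌉ = 721
j=10: r + 9k = 809.719470… → ⌈·⌉ = 810
j=11: r + 10k = 899.072411… → ⌈·⌉ = 900
j=12: r + 11k = 988.425352… → ⌈·⌉ = 989
j=13: r + 12k = 1077.778294… → ⌈·⌉ = 1078
j=14: r + 13k = 1167.131235… → ⌈·⌉ = 1168
j=15: r + 14k = 1256.484176… → ⌈·⌉ = 1257
j=16: r + 15k = 1345.837117… → ⌈·⌉ = 1346
j=17: r + 16k = 1435.190058… → ⌈·⌉ = 1436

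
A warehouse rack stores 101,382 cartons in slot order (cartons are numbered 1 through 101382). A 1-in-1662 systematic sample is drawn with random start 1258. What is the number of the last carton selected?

k = 1662
61st selection = r + (61−1)·k = 1258 + 60×1662 = 1258 + 99720 = 100978

100978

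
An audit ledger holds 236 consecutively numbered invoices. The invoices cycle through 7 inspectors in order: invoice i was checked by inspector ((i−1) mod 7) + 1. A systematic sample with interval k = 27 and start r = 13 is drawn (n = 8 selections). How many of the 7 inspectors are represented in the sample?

7

Consecutive selections differ by k = 27, so their inspector numbers differ by 27 mod 7 = 6.
gcd(27, 7) = 1, so the sample visits 7/1 = 7 distinct residues mod 7.
Start 13 is inspector 6; the inspectors hit are 1, 2, 3, 4, 5, 6, 7.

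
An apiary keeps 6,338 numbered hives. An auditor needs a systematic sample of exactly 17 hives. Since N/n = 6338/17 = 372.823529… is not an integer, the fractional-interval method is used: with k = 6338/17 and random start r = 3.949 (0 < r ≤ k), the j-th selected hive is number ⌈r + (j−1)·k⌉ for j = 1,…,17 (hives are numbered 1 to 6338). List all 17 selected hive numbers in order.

j=1: r + 0k = 3.949 → ⌈·⌉ = 4
j=2: r + 1k = 376.772529… → ⌈·⌉ = 377
j=3: r + 2k = 749.596058… → ⌈·⌉ = 750
j=4: r + 3k = 1122.419588… → ⌈·⌉ = 1123
j=5: r + 4k = 1495.243117… → ⌈·⌉ = 1496
j=6: r + 5k = 1868.066647… → ⌈·⌉ = 1869
j=7: r + 6k = 2240.890176… → ⌈·⌉ = 2241
j=8: r + 7k = 2613.713705… → ⌈·⌉ = 2614
j=9: r + 8k = 2986.537235… → ⌈·⌉ = 2987
j=10: r + 9k = 3359.360764… → ⌈·⌉ = 3360
j=11: r + 10k = 3732.184294… → ⌈·⌉ = 3733
j=12: r + 11k = 4105.007823… → ⌈·⌉ = 4106
j=13: r + 12k = 4477.831352… → ⌈·⌉ = 4478
j=14: r + 13k = 4850.654882… → ⌈·⌉ = 4851
j=15: r + 14k = 5223.478411… → ⌈·⌉ = 5224
j=16: r + 15k = 5596.301941… → ⌈·⌉ = 5597
j=17: r + 16k = 5969.125470… → ⌈·⌉ = 5970

4, 377, 750, 1123, 1496, 1869, 2241, 2614, 2987, 3360, 3733, 4106, 4478, 4851, 5224, 5597, 5970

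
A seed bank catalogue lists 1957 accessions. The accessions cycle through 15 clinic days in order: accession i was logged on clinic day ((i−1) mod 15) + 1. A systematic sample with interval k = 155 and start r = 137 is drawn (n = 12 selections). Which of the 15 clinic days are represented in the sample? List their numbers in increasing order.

Consecutive selections differ by k = 155, so their clinic day numbers differ by 155 mod 15 = 5.
gcd(155, 15) = 5, so the sample visits 15/5 = 3 distinct residues mod 15.
Start 137 is clinic day 2; the clinic days hit are 2, 7, 12.

2, 7, 12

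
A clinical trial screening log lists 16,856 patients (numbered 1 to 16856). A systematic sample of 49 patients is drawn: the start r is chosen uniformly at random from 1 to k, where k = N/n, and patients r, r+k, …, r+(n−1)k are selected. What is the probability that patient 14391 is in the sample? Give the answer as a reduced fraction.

1/344

k = 16856/49 = 344.
Patient 14391 is selected iff r ≡ 14391 (mod 344); exactly one such r in {1,…,344}.
Inclusion probability = 1/344.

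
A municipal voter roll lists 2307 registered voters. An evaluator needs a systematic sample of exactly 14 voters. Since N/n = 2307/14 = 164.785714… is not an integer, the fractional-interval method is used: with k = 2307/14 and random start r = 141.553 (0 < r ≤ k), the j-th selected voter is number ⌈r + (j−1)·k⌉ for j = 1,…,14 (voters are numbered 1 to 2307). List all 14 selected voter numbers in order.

j=1: r + 0k = 141.553 → ⌈·⌉ = 142
j=2: r + 1k = 306.338714… → ⌈·⌉ = 307
j=3: r + 2k = 471.124428… → ⌈·⌉ = 472
j=4: r + 3k = 635.910142… → ⌈·⌉ = 636
j=5: r + 4k = 800.695857… → ⌈·⌉ = 801
j=6: r + 5k = 965.481571… → ⌈·⌉ = 966
j=7: r + 6k = 1130.267285… → ⌈·⌉ = 1131
j=8: r + 7k = 1295.053 → ⌈·⌉ = 1296
j=9: r + 8k = 1459.838714… → ⌈·⌉ = 1460
j=10: r + 9k = 1624.624428… → ⌈·⌉ = 1625
j=11: r + 10k = 1789.410142… → ⌈·⌉ = 1790
j=12: r + 11k = 1954.195857… → ⌈·⌉ = 1955
j=13: r + 12k = 2118.981571… → ⌈·⌉ = 2119
j=14: r + 13k = 2283.767285… → ⌈·⌉ = 2284

142, 307, 472, 636, 801, 966, 1131, 1296, 1460, 1625, 1790, 1955, 2119, 2284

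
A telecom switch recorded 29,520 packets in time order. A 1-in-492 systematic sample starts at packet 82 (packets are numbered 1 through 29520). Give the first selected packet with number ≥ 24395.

k = 492
Steps past start: ⌈(24395 − 82)/492⌉ = ⌈24313/492⌉ = 50
Selected packet: 82 + 50×492 = 24682

24682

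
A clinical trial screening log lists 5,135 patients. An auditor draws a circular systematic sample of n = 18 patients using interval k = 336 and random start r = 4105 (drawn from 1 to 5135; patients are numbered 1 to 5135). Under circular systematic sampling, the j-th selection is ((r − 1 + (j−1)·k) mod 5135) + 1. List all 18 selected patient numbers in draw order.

Selection 1: 4105
Selection 2: 4105 + 336 = 4441
Selection 3: 4441 + 336 = 4777
Selection 4: 4777 + 336 = 5113
Selection 5: 5113 + 336 = 5449 → 5449 − 5135 = 314
Selection 6: 314 + 336 = 650
Selection 7: 650 + 336 = 986
Selection 8: 986 + 336 = 1322
Selection 9: 1322 + 336 = 1658
Selection 10: 1658 + 336 = 1994
Selection 11: 1994 + 336 = 2330
Selection 12: 2330 + 336 = 2666
Selection 13: 2666 + 336 = 3002
Selection 14: 3002 + 336 = 3338
Selection 15: 3338 + 336 = 3674
Selection 16: 3674 + 336 = 4010
Selection 17: 4010 + 336 = 4346
Selection 18: 4346 + 336 = 4682

4105, 4441, 4777, 5113, 314, 650, 986, 1322, 1658, 1994, 2330, 2666, 3002, 3338, 3674, 4010, 4346, 4682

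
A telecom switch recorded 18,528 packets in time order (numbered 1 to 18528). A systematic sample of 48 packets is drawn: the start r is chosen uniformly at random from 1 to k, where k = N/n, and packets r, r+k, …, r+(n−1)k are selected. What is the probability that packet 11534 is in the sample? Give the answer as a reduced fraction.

k = 18528/48 = 386.
Packet 11534 is selected iff r ≡ 11534 (mod 386); exactly one such r in {1,…,386}.
Inclusion probability = 1/386.

1/386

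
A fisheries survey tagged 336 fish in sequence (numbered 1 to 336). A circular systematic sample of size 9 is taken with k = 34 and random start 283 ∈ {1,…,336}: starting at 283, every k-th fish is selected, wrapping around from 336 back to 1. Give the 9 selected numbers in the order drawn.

Selection 1: 283
Selection 2: 283 + 34 = 317
Selection 3: 317 + 34 = 351 → 351 − 336 = 15
Selection 4: 15 + 34 = 49
Selection 5: 49 + 34 = 83
Selection 6: 83 + 34 = 117
Selection 7: 117 + 34 = 151
Selection 8: 151 + 34 = 185
Selection 9: 185 + 34 = 219

283, 317, 15, 49, 83, 117, 151, 185, 219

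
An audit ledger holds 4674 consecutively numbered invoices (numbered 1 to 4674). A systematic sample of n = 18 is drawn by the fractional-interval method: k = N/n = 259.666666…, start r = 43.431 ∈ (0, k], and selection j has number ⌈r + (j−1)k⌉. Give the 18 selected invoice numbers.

j=1: r + 0k = 43.431 → ⌈·⌉ = 44
j=2: r + 1k = 303.097666… → ⌈·⌉ = 304
j=3: r + 2k = 562.764333… → ⌈·⌉ = 563
j=4: r + 3k = 822.431 → ⌈·⌉ = 823
j=5: r + 4k = 1082.097666… → ⌈·⌉ = 1083
j=6: r + 5k = 1341.764333… → ⌈·⌉ = 1342
j=7: r + 6k = 1601.431 → ⌈·⌉ = 1602
j=8: r + 7k = 1861.097666… → ⌈·⌉ = 1862
j=9: r + 8k = 2120.764333… → ⌈·⌉ = 2121
j=10: r + 9k = 2380.431 → ⌈·⌉ = 2381
j=11: r + 10k = 2640.097666… → ⌈·⌉ = 2641
j=12: r + 11k = 2899.764333… → ⌈·⌉ = 2900
j=13: r + 12k = 3159.431 → ⌈·⌉ = 3160
j=14: r + 13k = 3419.097666… → ⌈·⌉ = 3420
j=15: r + 14k = 3678.764333… → ⌈·⌉ = 3679
j=16: r + 15k = 3938.431 → ⌈·⌉ = 3939
j=17: r + 16k = 4198.097666… → ⌈·⌉ = 4199
j=18: r + 17k = 4457.764333… → ⌈·⌉ = 4458

44, 304, 563, 823, 1083, 1342, 1602, 1862, 2121, 2381, 2641, 2900, 3160, 3420, 3679, 3939, 4199, 4458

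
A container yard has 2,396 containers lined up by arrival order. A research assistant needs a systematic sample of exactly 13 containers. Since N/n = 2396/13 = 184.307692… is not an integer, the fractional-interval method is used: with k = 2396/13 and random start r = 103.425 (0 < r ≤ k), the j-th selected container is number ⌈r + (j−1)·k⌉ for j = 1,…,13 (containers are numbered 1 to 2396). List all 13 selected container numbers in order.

104, 288, 473, 657, 841, 1025, 1210, 1394, 1578, 1763, 1947, 2131, 2316

j=1: r + 0k = 103.425 → ⌈·⌉ = 104
j=2: r + 1k = 287.732692… → ⌈·⌉ = 288
j=3: r + 2k = 472.040384… → ⌈·⌉ = 473
j=4: r + 3k = 656.348076… → ⌈·⌉ = 657
j=5: r + 4k = 840.655769… → ⌈·⌉ = 841
j=6: r + 5k = 1024.963461… → ⌈·⌉ = 1025
j=7: r + 6k = 1209.271153… → ⌈·⌉ = 1210
j=8: r + 7k = 1393.578846… → ⌈·⌉ = 1394
j=9: r + 8k = 1577.886538… → ⌈·⌉ = 1578
j=10: r + 9k = 1762.194230… → ⌈·⌉ = 1763
j=11: r + 10k = 1946.501923… → ⌈·⌉ = 1947
j=12: r + 11k = 2130.809615… → ⌈·⌉ = 2131
j=13: r + 12k = 2315.117307… → ⌈·⌉ = 2316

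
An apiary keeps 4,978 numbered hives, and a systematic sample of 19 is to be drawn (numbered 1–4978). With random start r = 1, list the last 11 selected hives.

2097, 2359, 2621, 2883, 3145, 3407, 3669, 3931, 4193, 4455, 4717

k = N/n = 4978/19 = 262
9th selection = 1 + 8×262 = 2097
10th: 2097 + 262 = 2359
11th: 2359 + 262 = 2621
12th: 2621 + 262 = 2883
13th: 2883 + 262 = 3145
14th: 3145 + 262 = 3407
15th: 3407 + 262 = 3669
16th: 3669 + 262 = 3931
17th: 3931 + 262 = 4193
18th: 4193 + 262 = 4455
19th: 4455 + 262 = 4717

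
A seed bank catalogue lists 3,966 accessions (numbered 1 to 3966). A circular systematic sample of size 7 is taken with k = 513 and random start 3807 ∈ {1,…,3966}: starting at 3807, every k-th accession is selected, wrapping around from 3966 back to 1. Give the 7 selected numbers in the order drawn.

3807, 354, 867, 1380, 1893, 2406, 2919

Selection 1: 3807
Selection 2: 3807 + 513 = 4320 → 4320 − 3966 = 354
Selection 3: 354 + 513 = 867
Selection 4: 867 + 513 = 1380
Selection 5: 1380 + 513 = 1893
Selection 6: 1893 + 513 = 2406
Selection 7: 2406 + 513 = 2919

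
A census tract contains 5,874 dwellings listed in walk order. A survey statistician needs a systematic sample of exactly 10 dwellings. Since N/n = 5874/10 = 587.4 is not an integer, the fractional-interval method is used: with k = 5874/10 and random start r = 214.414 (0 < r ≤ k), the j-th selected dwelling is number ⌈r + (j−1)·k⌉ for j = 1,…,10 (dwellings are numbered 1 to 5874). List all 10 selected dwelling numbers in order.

215, 802, 1390, 1977, 2565, 3152, 3739, 4327, 4914, 5502

j=1: r + 0k = 214.414 → ⌈·⌉ = 215
j=2: r + 1k = 801.814 → ⌈·⌉ = 802
j=3: r + 2k = 1389.214 → ⌈·⌉ = 1390
j=4: r + 3k = 1976.614 → ⌈·⌉ = 1977
j=5: r + 4k = 2564.014 → ⌈·⌉ = 2565
j=6: r + 5k = 3151.414 → ⌈·⌉ = 3152
j=7: r + 6k = 3738.814 → ⌈·⌉ = 3739
j=8: r + 7k = 4326.214 → ⌈·⌉ = 4327
j=9: r + 8k = 4913.614 → ⌈·⌉ = 4914
j=10: r + 9k = 5501.014 → ⌈·⌉ = 5502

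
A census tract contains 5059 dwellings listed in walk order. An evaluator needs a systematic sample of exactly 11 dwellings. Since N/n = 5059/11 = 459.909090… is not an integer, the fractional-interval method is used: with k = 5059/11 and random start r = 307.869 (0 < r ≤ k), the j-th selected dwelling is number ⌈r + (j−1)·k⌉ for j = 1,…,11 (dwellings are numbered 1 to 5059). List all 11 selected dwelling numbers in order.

308, 768, 1228, 1688, 2148, 2608, 3068, 3528, 3988, 4448, 4907

j=1: r + 0k = 307.869 → ⌈·⌉ = 308
j=2: r + 1k = 767.778090… → ⌈·⌉ = 768
j=3: r + 2k = 1227.687181… → ⌈·⌉ = 1228
j=4: r + 3k = 1687.596272… → ⌈·⌉ = 1688
j=5: r + 4k = 2147.505363… → ⌈·⌉ = 2148
j=6: r + 5k = 2607.414454… → ⌈·⌉ = 2608
j=7: r + 6k = 3067.323545… → ⌈·⌉ = 3068
j=8: r + 7k = 3527.232636… → ⌈·⌉ = 3528
j=9: r + 8k = 3987.141727… → ⌈·⌉ = 3988
j=10: r + 9k = 4447.050818… → ⌈·⌉ = 4448
j=11: r + 10k = 4906.959909… → ⌈·⌉ = 4907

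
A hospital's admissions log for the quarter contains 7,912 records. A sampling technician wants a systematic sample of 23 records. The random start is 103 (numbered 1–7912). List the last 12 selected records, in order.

k = N/n = 7912/23 = 344
12th selection = 103 + 11×344 = 3887
13th: 3887 + 344 = 4231
14th: 4231 + 344 = 4575
15th: 4575 + 344 = 4919
16th: 4919 + 344 = 5263
17th: 5263 + 344 = 5607
18th: 5607 + 344 = 5951
19th: 5951 + 344 = 6295
20th: 6295 + 344 = 6639
21st: 6639 + 344 = 6983
22nd: 6983 + 344 = 7327
23rd: 7327 + 344 = 7671

3887, 4231, 4575, 4919, 5263, 5607, 5951, 6295, 6639, 6983, 7327, 7671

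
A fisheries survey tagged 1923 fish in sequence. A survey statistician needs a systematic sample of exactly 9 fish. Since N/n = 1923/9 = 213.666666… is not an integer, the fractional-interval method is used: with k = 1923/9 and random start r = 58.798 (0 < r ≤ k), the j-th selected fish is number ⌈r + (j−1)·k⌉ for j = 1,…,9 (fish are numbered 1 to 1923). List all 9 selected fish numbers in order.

j=1: r + 0k = 58.798 → ⌈·⌉ = 59
j=2: r + 1k = 272.464666… → ⌈·⌉ = 273
j=3: r + 2k = 486.131333… → ⌈·⌉ = 487
j=4: r + 3k = 699.798 → ⌈·⌉ = 700
j=5: r + 4k = 913.464666… → ⌈·⌉ = 914
j=6: r + 5k = 1127.131333… → ⌈·⌉ = 1128
j=7: r + 6k = 1340.798 → ⌈·⌉ = 1341
j=8: r + 7k = 1554.464666… → ⌈·⌉ = 1555
j=9: r + 8k = 1768.131333… → ⌈·⌉ = 1769

59, 273, 487, 700, 914, 1128, 1341, 1555, 1769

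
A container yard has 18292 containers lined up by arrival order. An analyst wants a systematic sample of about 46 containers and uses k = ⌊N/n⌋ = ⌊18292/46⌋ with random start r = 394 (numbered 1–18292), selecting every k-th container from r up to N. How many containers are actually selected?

k = ⌊18292/46⌋ = 397
Achieved size = ⌊(18292 − 394)/397⌋ + 1 = ⌊17898/397⌋ + 1 = 45 + 1 = 46
(last selection: 394 + 45×397 = 18259 ≤ 18292; next would be 18656 > 18292)

46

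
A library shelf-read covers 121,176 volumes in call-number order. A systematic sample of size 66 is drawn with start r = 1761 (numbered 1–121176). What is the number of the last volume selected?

121101

k = 121176/66 = 1836
66th selection = r + (66−1)·k = 1761 + 65×1836 = 1761 + 119340 = 121101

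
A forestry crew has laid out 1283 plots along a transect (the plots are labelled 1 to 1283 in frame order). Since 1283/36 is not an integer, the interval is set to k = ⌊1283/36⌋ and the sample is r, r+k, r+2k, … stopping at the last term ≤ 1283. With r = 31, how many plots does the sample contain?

36

k = ⌊1283/36⌋ = 35
Achieved size = ⌊(1283 − 31)/35⌋ + 1 = ⌊1252/35⌋ + 1 = 35 + 1 = 36
(last selection: 31 + 35×35 = 1256 ≤ 1283; next would be 1291 > 1283)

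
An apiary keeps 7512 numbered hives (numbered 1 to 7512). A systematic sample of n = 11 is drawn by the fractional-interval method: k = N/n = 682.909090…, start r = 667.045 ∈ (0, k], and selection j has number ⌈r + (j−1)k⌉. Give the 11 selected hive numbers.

j=1: r + 0k = 667.045 → ⌈·⌉ = 668
j=2: r + 1k = 1349.954090… → ⌈·⌉ = 1350
j=3: r + 2k = 2032.863181… → ⌈·⌉ = 2033
j=4: r + 3k = 2715.772272… → ⌈·⌉ = 2716
j=5: r + 4k = 3398.681363… → ⌈·⌉ = 3399
j=6: r + 5k = 4081.590454… → ⌈·⌉ = 4082
j=7: r + 6k = 4764.499545… → ⌈·⌉ = 4765
j=8: r + 7k = 5447.408636… → ⌈·⌉ = 5448
j=9: r + 8k = 6130.317727… → ⌈·⌉ = 6131
j=10: r + 9k = 6813.226818… → ⌈·⌉ = 6814
j=11: r + 10k = 7496.135909… → ⌈·⌉ = 7497

668, 1350, 2033, 2716, 3399, 4082, 4765, 5448, 6131, 6814, 7497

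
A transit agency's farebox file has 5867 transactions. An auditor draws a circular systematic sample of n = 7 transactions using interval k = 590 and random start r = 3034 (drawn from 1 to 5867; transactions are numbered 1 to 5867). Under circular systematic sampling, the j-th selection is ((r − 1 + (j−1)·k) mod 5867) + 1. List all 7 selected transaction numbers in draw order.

Selection 1: 3034
Selection 2: 3034 + 590 = 3624
Selection 3: 3624 + 590 = 4214
Selection 4: 4214 + 590 = 4804
Selection 5: 4804 + 590 = 5394
Selection 6: 5394 + 590 = 5984 → 5984 − 5867 = 117
Selection 7: 117 + 590 = 707

3034, 3624, 4214, 4804, 5394, 117, 707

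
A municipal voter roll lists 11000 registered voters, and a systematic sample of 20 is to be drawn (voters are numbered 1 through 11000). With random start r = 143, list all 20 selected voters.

k = N/n = 11000/20 = 550
voter 1: 143
voter 2: 143 + 550 = 693
voter 3: 693 + 550 = 1243
voter 4: 1243 + 550 = 1793
voter 5: 1793 + 550 = 2343
voter 6: 2343 + 550 = 2893
voter 7: 2893 + 550 = 3443
voter 8: 3443 + 550 = 3993
voter 9: 3993 + 550 = 4543
voter 10: 4543 + 550 = 5093
voter 11: 5093 + 550 = 5643
voter 12: 5643 + 550 = 6193
voter 13: 6193 + 550 = 6743
voter 14: 6743 + 550 = 7293
voter 15: 7293 + 550 = 7843
voter 16: 7843 + 550 = 8393
voter 17: 8393 + 550 = 8943
voter 18: 8943 + 550 = 9493
voter 19: 9493 + 550 = 10043
voter 20: 10043 + 550 = 10593

143, 693, 1243, 1793, 2343, 2893, 3443, 3993, 4543, 5093, 5643, 6193, 6743, 7293, 7843, 8393, 8943, 9493, 10043, 10593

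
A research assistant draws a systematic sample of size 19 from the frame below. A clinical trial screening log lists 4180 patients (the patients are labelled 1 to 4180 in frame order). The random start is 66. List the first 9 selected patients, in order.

k = N/n = 4180/19 = 220
patient 1: 66
patient 2: 66 + 220 = 286
patient 3: 286 + 220 = 506
patient 4: 506 + 220 = 726
patient 5: 726 + 220 = 946
patient 6: 946 + 220 = 1166
patient 7: 1166 + 220 = 1386
patient 8: 1386 + 220 = 1606
patient 9: 1606 + 220 = 1826

66, 286, 506, 726, 946, 1166, 1386, 1606, 1826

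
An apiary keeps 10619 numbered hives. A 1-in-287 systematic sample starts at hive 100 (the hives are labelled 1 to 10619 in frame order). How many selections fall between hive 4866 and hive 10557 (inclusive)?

20

k = 287
First selection ≥ 4866: 100 + ⌈(4866−100)/287⌉·287 = 100 + 17×287 = 4979
Last selection ≤ 10557: 100 + ⌊(10557−100)/287⌋·287 = 100 + 36×287 = 10432
Count = 36 − 17 + 1 = 20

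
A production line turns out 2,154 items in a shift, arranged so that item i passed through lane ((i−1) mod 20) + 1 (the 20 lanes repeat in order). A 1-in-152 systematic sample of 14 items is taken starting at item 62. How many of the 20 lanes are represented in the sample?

Consecutive selections differ by k = 152, so their lane numbers differ by 152 mod 20 = 12.
gcd(152, 20) = 4, so the sample visits 20/4 = 5 distinct residues mod 20.
Start 62 is lane 2; the lanes hit are 2, 6, 10, 14, 18.

5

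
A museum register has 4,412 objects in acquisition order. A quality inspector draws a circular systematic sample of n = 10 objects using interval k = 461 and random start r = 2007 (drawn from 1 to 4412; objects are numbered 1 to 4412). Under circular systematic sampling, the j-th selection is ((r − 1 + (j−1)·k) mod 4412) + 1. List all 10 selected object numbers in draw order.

Selection 1: 2007
Selection 2: 2007 + 461 = 2468
Selection 3: 2468 + 461 = 2929
Selection 4: 2929 + 461 = 3390
Selection 5: 3390 + 461 = 3851
Selection 6: 3851 + 461 = 4312
Selection 7: 4312 + 461 = 4773 → 4773 − 4412 = 361
Selection 8: 361 + 461 = 822
Selection 9: 822 + 461 = 1283
Selection 10: 1283 + 461 = 1744

2007, 2468, 2929, 3390, 3851, 4312, 361, 822, 1283, 1744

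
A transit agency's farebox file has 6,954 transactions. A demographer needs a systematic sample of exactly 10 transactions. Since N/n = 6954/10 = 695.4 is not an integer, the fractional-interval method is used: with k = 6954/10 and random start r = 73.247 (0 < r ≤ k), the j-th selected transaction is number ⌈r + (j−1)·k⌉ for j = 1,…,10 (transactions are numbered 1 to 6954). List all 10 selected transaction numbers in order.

74, 769, 1465, 2160, 2855, 3551, 4246, 4942, 5637, 6332

j=1: r + 0k = 73.247 → ⌈·⌉ = 74
j=2: r + 1k = 768.647 → ⌈·⌉ = 769
j=3: r + 2k = 1464.047 → ⌈·⌉ = 1465
j=4: r + 3k = 2159.447 → ⌈·⌉ = 2160
j=5: r + 4k = 2854.847 → ⌈·⌉ = 2855
j=6: r + 5k = 3550.247 → ⌈·⌉ = 3551
j=7: r + 6k = 4245.647 → ⌈·⌉ = 4246
j=8: r + 7k = 4941.047 → ⌈·⌉ = 4942
j=9: r + 8k = 5636.447 → ⌈·⌉ = 5637
j=10: r + 9k = 6331.847 → ⌈·⌉ = 6332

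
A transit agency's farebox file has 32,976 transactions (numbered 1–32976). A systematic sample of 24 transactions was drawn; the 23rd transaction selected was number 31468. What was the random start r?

1240

k = 32976/24 = 1374
r = 31468 − (23−1)×1374 = 31468 − 30228 = 1240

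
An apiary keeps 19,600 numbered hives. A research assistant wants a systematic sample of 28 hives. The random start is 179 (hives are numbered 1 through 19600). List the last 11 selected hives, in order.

12079, 12779, 13479, 14179, 14879, 15579, 16279, 16979, 17679, 18379, 19079

k = N/n = 19600/28 = 700
18th selection = 179 + 17×700 = 12079
19th: 12079 + 700 = 12779
20th: 12779 + 700 = 13479
21st: 13479 + 700 = 14179
22nd: 14179 + 700 = 14879
23rd: 14879 + 700 = 15579
24th: 15579 + 700 = 16279
25th: 16279 + 700 = 16979
26th: 16979 + 700 = 17679
27th: 17679 + 700 = 18379
28th: 18379 + 700 = 19079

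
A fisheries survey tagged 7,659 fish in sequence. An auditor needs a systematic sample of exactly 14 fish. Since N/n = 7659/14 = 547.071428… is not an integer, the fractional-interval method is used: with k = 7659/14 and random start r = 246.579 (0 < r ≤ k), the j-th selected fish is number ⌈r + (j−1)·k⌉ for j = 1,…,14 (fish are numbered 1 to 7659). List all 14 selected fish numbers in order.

j=1: r + 0k = 246.579 → ⌈·⌉ = 247
j=2: r + 1k = 793.650428… → ⌈·⌉ = 794
j=3: r + 2k = 1340.721857… → ⌈·⌉ = 1341
j=4: r + 3k = 1887.793285… → ⌈·⌉ = 1888
j=5: r + 4k = 2434.864714… → ⌈·⌉ = 2435
j=6: r + 5k = 2981.936142… → ⌈·⌉ = 2982
j=7: r + 6k = 3529.007571… → ⌈·⌉ = 3530
j=8: r + 7k = 4076.079 → ⌈·⌉ = 4077
j=9: r + 8k = 4623.150428… → ⌈·⌉ = 4624
j=10: r + 9k = 5170.221857… → ⌈·⌉ = 5171
j=11: r + 10k = 5717.293285… → ⌈·⌉ = 5718
j=12: r + 11k = 6264.364714… → ⌈·⌉ = 6265
j=13: r + 12k = 6811.436142… → ⌈·⌉ = 6812
j=14: r + 13k = 7358.507571… → ⌈·⌉ = 7359

247, 794, 1341, 1888, 2435, 2982, 3530, 4077, 4624, 5171, 5718, 6265, 6812, 7359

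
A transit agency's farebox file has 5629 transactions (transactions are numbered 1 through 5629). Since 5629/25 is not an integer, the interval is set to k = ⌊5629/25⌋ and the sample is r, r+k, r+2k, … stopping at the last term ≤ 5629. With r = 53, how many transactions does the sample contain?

k = ⌊5629/25⌋ = 225
Achieved size = ⌊(5629 − 53)/225⌋ + 1 = ⌊5576/225⌋ + 1 = 24 + 1 = 25
(last selection: 53 + 24×225 = 5453 ≤ 5629; next would be 5678 > 5629)

25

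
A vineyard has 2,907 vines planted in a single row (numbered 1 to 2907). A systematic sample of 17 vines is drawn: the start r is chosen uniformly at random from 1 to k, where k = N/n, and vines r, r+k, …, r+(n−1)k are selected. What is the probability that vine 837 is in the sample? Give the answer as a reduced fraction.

1/171

k = 2907/17 = 171.
Vine 837 is selected iff r ≡ 837 (mod 171); exactly one such r in {1,…,171}.
Inclusion probability = 1/171.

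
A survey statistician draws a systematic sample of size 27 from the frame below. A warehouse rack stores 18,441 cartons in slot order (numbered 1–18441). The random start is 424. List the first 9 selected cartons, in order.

424, 1107, 1790, 2473, 3156, 3839, 4522, 5205, 5888

k = N/n = 18441/27 = 683
carton 1: 424
carton 2: 424 + 683 = 1107
carton 3: 1107 + 683 = 1790
carton 4: 1790 + 683 = 2473
carton 5: 2473 + 683 = 3156
carton 6: 3156 + 683 = 3839
carton 7: 3839 + 683 = 4522
carton 8: 4522 + 683 = 5205
carton 9: 5205 + 683 = 5888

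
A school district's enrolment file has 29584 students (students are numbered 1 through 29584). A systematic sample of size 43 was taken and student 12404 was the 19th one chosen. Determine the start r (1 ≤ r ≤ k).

20

k = 29584/43 = 688
r = 12404 − (19−1)×688 = 12404 − 12384 = 20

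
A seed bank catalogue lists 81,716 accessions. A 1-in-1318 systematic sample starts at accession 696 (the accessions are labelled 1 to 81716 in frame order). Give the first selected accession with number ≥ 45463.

45508

k = 1318
Steps past start: ⌈(45463 − 696)/1318⌉ = ⌈44767/1318⌉ = 34
Selected accession: 696 + 34×1318 = 45508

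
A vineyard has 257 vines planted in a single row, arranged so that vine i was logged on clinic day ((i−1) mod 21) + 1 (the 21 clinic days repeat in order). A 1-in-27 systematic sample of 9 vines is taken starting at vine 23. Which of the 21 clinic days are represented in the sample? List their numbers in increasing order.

Consecutive selections differ by k = 27, so their clinic day numbers differ by 27 mod 21 = 6.
gcd(27, 21) = 3, so the sample visits 21/3 = 7 distinct residues mod 21.
Start 23 is clinic day 2; the clinic days hit are 2, 5, 8, 11, 14, 17, 20.

2, 5, 8, 11, 14, 17, 20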